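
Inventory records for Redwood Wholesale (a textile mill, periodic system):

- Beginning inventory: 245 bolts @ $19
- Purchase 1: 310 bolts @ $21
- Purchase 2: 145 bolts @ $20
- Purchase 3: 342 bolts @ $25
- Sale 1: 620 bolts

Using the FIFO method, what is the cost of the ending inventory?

Sale 1 (620) [FIFO — oldest first]: 245 @ $19 + 310 @ $21 + 65 @ $20 = $12,465
Ending inventory: 80 @ $20 + 342 @ $25 = $10,150

Ending inventory = $10,150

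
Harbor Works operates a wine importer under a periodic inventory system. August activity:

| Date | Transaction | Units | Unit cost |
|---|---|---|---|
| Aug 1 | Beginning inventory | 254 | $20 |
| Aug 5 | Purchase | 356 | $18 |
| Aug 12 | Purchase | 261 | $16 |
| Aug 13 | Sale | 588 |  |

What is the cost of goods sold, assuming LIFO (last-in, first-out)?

Aug 13, 588 sold [LIFO — newest first]: 261 @ $16 + 327 @ $18 = $10,062
Ending inventory: 254 @ $20 + 29 @ $18 = $5,602
Check: goods available $15,664 = COGS $10,062 + ending $5,602

COGS = $10,062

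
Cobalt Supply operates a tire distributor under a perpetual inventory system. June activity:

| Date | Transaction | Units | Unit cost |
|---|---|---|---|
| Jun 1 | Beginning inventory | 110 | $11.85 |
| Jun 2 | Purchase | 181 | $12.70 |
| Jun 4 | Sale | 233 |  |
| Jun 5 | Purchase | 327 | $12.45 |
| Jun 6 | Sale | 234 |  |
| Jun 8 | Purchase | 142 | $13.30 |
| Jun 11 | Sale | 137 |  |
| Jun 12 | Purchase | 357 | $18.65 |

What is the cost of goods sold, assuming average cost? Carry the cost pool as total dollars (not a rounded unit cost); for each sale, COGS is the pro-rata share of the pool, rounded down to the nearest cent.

COGS = $7,556.34

After Jun 1: 110 on hand, pool $1,303.50 (≈ $11.8500 each)
After Jun 2: 291 on hand, pool $3,602.20 (≈ $12.3787 each)
Jun 4, sell 233: 233/291 × $3,602.20 → $2,884.23
After Jun 5: 385 on hand, pool $4,789.12 (≈ $12.4393 each)
Jun 6, sell 234: 234/385 × $4,789.12 → $2,910.78
After Jun 8: 293 on hand, pool $3,766.94 (≈ $12.8565 each)
Jun 11, sell 137: 137/293 × $3,766.94 → $1,761.33
After Jun 12: 513 on hand, pool $8,663.66 (≈ $16.8882 each)
Total COGS = $2,884.23 + $2,910.78 + $1,761.33 = $7,556.34
Ending inventory (cost pool remaining) = $8,663.66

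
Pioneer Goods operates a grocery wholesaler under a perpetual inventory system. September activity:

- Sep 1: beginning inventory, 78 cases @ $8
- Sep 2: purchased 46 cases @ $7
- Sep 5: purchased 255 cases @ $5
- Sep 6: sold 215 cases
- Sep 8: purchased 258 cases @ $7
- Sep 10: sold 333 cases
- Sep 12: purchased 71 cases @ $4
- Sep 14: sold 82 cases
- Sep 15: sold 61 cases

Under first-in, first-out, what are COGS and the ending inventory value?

Sep 6, 215 sold [FIFO — oldest first]: 78 @ $8 + 46 @ $7 + 91 @ $5 = $1,401
Sep 10, 333 sold [FIFO — oldest first]: 164 @ $5 + 169 @ $7 = $2,003
Sep 14, 82 sold [FIFO — oldest first]: 82 @ $7 = $574
Sep 15, 61 sold [FIFO — oldest first]: 7 @ $7 + 54 @ $4 = $265
Total COGS = $1,401 + $2,003 + $574 + $265 = $4,243
Ending inventory: 17 @ $4 = $68

COGS = $4,243; ending inventory = $68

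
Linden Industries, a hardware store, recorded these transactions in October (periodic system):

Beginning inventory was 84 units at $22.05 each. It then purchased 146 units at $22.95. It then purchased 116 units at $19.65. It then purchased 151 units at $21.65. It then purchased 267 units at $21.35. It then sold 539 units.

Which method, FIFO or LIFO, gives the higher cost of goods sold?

FIFO

FIFO COGS: 84 @ $22.05 + 146 @ $22.95 + 116 @ $19.65 + 151 @ $21.65 + 42 @ $21.35 = $11,648.15
LIFO COGS: 267 @ $21.35 + 151 @ $21.65 + 116 @ $19.65 + 5 @ $22.95 = $11,363.75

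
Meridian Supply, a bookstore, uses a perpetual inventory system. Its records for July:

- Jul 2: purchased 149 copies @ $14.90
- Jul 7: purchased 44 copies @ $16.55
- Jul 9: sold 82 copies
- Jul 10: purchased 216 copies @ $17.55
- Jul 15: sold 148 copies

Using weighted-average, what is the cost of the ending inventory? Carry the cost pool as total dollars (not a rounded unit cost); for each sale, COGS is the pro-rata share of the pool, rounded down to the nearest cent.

Ending inventory = $3,003.30

After Jul 2: 149 on hand, pool $2,220.10 (≈ $14.9000 each)
After Jul 7: 193 on hand, pool $2,948.30 (≈ $15.2762 each)
Jul 9, sell 82: 82/193 × $2,948.30 → $1,252.64
After Jul 10: 327 on hand, pool $5,486.46 (≈ $16.7782 each)
Jul 15, sell 148: 148/327 × $5,486.46 → $2,483.16
Total COGS = $1,252.64 + $2,483.16 = $3,735.80
Ending inventory (cost pool remaining) = $3,003.30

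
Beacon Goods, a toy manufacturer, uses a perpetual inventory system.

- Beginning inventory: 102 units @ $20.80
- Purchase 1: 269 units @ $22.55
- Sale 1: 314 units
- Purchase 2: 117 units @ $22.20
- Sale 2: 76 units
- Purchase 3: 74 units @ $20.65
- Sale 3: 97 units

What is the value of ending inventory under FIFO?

Ending inventory = $1,550.30

Sale 1 (314) [FIFO — oldest first]: 102 @ $20.80 + 212 @ $22.55 = $6,902.20
Sale 2 (76) [FIFO — oldest first]: 57 @ $22.55 + 19 @ $22.20 = $1,707.15
Sale 3 (97) [FIFO — oldest first]: 97 @ $22.20 = $2,153.40
Total COGS = $6,902.20 + $1,707.15 + $2,153.40 = $10,762.75
Ending inventory: 1 @ $22.20 + 74 @ $20.65 = $1,550.30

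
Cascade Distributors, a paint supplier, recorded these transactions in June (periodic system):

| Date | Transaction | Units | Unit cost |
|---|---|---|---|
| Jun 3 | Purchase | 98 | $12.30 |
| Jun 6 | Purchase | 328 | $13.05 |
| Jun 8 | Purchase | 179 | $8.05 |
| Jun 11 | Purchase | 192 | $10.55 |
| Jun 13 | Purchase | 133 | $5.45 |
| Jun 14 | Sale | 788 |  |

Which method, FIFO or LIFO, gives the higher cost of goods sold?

FIFO COGS: 98 @ $12.30 + 328 @ $13.05 + 179 @ $8.05 + 183 @ $10.55 = $8,857.40
LIFO COGS: 133 @ $5.45 + 192 @ $10.55 + 179 @ $8.05 + 284 @ $13.05 = $7,897.60

FIFO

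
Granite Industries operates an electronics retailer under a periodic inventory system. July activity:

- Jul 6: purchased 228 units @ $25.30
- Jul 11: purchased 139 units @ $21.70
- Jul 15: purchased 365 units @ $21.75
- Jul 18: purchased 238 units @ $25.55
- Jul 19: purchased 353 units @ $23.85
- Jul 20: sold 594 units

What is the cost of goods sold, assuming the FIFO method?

COGS = $13,721.95

Jul 20, 594 sold [FIFO — oldest first]: 228 @ $25.30 + 139 @ $21.70 + 227 @ $21.75 = $13,721.95
Ending inventory: 138 @ $21.75 + 238 @ $25.55 + 353 @ $23.85 = $17,501.45
Check: goods available $31,223.40 = COGS $13,721.95 + ending $17,501.45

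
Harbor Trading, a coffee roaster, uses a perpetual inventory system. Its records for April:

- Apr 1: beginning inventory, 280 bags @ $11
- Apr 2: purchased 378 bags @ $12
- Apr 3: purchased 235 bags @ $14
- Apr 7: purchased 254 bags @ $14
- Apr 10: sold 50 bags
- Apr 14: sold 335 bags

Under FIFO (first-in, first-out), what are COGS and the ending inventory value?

COGS = $4,340; ending inventory = $10,122

Apr 10, 50 sold [FIFO — oldest first]: 50 @ $11 = $550
Apr 14, 335 sold [FIFO — oldest first]: 230 @ $11 + 105 @ $12 = $3,790
Total COGS = $550 + $3,790 = $4,340
Ending inventory: 273 @ $12 + 235 @ $14 + 254 @ $14 = $10,122
Check: goods available $14,462 = COGS $4,340 + ending $10,122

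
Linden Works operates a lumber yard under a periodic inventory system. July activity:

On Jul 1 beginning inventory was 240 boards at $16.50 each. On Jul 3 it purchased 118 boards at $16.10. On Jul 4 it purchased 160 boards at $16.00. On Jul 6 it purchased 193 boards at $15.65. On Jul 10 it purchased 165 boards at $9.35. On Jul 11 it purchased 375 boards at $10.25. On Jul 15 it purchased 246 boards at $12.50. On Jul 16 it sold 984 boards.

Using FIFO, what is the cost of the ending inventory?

Jul 16, 984 sold [FIFO — oldest first]: 240 @ $16.50 + 118 @ $16.10 + 160 @ $16.00 + 193 @ $15.65 + 165 @ $9.35 + 108 @ $10.25 = $14,090.00
Ending inventory: 267 @ $10.25 + 246 @ $12.50 = $5,811.75
Check: goods available $19,901.75 = COGS $14,090.00 + ending $5,811.75

Ending inventory = $5,811.75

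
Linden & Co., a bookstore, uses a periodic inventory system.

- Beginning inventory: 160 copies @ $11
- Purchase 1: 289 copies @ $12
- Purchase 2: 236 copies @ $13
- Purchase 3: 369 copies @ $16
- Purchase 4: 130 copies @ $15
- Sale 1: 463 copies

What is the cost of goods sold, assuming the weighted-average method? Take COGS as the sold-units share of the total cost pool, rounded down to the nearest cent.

Sale 1, sell 463: 463/1184 × $16,150.00 → $6,315.41
Ending inventory (cost pool remaining) = $9,834.59

COGS = $6,315.41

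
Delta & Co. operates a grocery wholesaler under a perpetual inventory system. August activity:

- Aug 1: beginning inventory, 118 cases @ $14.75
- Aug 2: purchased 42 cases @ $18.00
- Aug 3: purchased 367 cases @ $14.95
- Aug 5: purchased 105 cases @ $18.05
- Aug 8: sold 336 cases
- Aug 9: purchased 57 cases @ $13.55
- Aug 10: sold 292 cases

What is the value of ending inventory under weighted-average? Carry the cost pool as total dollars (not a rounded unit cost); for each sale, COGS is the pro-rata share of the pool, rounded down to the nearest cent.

Ending inventory = $932.97

After Aug 1: 118 on hand, pool $1,740.50 (≈ $14.7500 each)
After Aug 2: 160 on hand, pool $2,496.50 (≈ $15.6031 each)
After Aug 3: 527 on hand, pool $7,983.15 (≈ $15.1483 each)
After Aug 5: 632 on hand, pool $9,878.40 (≈ $15.6304 each)
Aug 8, sell 336: 336/632 × $9,878.40 → $5,251.80
After Aug 9: 353 on hand, pool $5,398.95 (≈ $15.2945 each)
Aug 10, sell 292: 292/353 × $5,398.95 → $4,465.98
Total COGS = $5,251.80 + $4,465.98 = $9,717.78
Ending inventory (cost pool remaining) = $932.97
Check: goods available $10,650.75 = COGS $9,717.78 + ending $932.97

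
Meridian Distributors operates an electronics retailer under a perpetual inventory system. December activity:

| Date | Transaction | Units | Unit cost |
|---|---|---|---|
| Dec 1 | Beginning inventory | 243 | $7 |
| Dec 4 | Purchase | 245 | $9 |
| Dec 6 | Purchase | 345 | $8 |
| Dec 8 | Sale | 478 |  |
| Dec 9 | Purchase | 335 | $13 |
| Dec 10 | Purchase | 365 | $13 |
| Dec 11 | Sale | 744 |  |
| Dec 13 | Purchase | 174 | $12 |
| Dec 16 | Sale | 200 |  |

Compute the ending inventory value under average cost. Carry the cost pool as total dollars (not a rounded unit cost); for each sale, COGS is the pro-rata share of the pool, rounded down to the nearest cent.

After Dec 1: 243 on hand, pool $1,701.00 (≈ $7.0000 each)
After Dec 4: 488 on hand, pool $3,906.00 (≈ $8.0041 each)
After Dec 6: 833 on hand, pool $6,666.00 (≈ $8.0024 each)
Dec 8, sell 478: 478/833 × $6,666.00 → $3,825.14
After Dec 9: 690 on hand, pool $7,195.86 (≈ $10.4288 each)
After Dec 10: 1055 on hand, pool $11,940.86 (≈ $11.3184 each)
Dec 11, sell 744: 744/1055 × $11,940.86 → $8,420.85
After Dec 13: 485 on hand, pool $5,608.01 (≈ $11.5629 each)
Dec 16, sell 200: 200/485 × $5,608.01 → $2,312.58
Total COGS = $3,825.14 + $8,420.85 + $2,312.58 = $14,558.57
Ending inventory (cost pool remaining) = $3,295.43
Check: goods available $17,854.00 = COGS $14,558.57 + ending $3,295.43

Ending inventory = $3,295.43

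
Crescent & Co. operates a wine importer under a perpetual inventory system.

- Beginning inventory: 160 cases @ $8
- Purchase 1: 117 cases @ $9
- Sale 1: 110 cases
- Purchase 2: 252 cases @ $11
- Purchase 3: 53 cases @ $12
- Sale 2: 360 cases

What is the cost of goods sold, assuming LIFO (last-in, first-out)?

Sale 1 (110) [LIFO — newest first]: 110 @ $9 = $990
Sale 2 (360) [LIFO — newest first]: 53 @ $12 + 252 @ $11 + 7 @ $9 + 48 @ $8 = $3,855
Total COGS = $990 + $3,855 = $4,845
Ending inventory: 112 @ $8 = $896
Check: goods available $5,741 = COGS $4,845 + ending $896

COGS = $4,845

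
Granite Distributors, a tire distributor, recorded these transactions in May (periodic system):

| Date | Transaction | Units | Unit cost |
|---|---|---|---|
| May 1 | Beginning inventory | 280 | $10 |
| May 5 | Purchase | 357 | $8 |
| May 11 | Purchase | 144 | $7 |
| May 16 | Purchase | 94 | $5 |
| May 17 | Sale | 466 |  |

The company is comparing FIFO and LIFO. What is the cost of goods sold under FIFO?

FIFO COGS: 280 @ $10 + 186 @ $8 = $4,288
LIFO COGS: 94 @ $5 + 144 @ $7 + 228 @ $8 = $3,302

COGS = $4,288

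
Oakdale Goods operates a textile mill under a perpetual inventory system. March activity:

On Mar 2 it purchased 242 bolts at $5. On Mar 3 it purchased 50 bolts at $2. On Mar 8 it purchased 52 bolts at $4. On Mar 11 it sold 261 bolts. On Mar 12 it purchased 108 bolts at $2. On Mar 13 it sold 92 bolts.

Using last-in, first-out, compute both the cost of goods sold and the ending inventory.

Mar 11, 261 sold [LIFO — newest first]: 52 @ $4 + 50 @ $2 + 159 @ $5 = $1,103
Mar 13, 92 sold [LIFO — newest first]: 92 @ $2 = $184
Total COGS = $1,103 + $184 = $1,287
Ending inventory: 83 @ $5 + 16 @ $2 = $447
Check: goods available $1,734 = COGS $1,287 + ending $447

COGS = $1,287; ending inventory = $447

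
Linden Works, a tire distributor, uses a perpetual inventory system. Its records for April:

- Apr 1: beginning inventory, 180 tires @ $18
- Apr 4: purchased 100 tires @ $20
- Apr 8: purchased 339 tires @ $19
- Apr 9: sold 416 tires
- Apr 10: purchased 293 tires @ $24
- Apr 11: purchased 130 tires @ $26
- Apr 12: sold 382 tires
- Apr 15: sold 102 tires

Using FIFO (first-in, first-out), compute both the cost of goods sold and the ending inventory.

COGS = $18,425; ending inventory = $3,668

Apr 9, 416 sold [FIFO — oldest first]: 180 @ $18 + 100 @ $20 + 136 @ $19 = $7,824
Apr 12, 382 sold [FIFO — oldest first]: 203 @ $19 + 179 @ $24 = $8,153
Apr 15, 102 sold [FIFO — oldest first]: 102 @ $24 = $2,448
Total COGS = $7,824 + $8,153 + $2,448 = $18,425
Ending inventory: 12 @ $24 + 130 @ $26 = $3,668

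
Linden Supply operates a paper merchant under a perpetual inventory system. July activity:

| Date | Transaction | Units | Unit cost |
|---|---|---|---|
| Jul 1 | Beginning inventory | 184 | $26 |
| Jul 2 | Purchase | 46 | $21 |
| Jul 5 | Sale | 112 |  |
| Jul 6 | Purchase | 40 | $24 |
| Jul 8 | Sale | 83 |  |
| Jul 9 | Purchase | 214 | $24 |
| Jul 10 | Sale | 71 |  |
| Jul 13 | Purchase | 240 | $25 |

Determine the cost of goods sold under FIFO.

COGS = $6,614

Jul 5, 112 sold [FIFO — oldest first]: 112 @ $26 = $2,912
Jul 8, 83 sold [FIFO — oldest first]: 72 @ $26 + 11 @ $21 = $2,103
Jul 10, 71 sold [FIFO — oldest first]: 35 @ $21 + 36 @ $24 = $1,599
Total COGS = $2,912 + $2,103 + $1,599 = $6,614
Ending inventory: 4 @ $24 + 214 @ $24 + 240 @ $25 = $11,232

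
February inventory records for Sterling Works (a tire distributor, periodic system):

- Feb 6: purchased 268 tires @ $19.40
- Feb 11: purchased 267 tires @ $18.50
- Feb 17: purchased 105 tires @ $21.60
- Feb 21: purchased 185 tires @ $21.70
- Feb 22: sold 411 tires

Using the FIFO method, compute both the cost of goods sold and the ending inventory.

Feb 22, 411 sold [FIFO — oldest first]: 268 @ $19.40 + 143 @ $18.50 = $7,844.70
Ending inventory: 124 @ $18.50 + 105 @ $21.60 + 185 @ $21.70 = $8,576.50
Check: goods available $16,421.20 = COGS $7,844.70 + ending $8,576.50

COGS = $7,844.70; ending inventory = $8,576.50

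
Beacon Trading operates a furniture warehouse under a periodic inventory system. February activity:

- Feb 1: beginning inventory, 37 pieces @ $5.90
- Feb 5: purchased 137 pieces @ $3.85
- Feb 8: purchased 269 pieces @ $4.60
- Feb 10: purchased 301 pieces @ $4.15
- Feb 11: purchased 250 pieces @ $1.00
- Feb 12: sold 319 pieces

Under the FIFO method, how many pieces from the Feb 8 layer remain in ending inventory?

Feb 12, 319 sold [FIFO — oldest first]: 37 @ $5.90 + 137 @ $3.85 + 145 @ $4.60 = $1,412.75
Ending inventory: 124 @ $4.60 + 301 @ $4.15 + 250 @ $1.00 = $2,069.55
Check: goods available $3,482.30 = COGS $1,412.75 + ending $2,069.55

124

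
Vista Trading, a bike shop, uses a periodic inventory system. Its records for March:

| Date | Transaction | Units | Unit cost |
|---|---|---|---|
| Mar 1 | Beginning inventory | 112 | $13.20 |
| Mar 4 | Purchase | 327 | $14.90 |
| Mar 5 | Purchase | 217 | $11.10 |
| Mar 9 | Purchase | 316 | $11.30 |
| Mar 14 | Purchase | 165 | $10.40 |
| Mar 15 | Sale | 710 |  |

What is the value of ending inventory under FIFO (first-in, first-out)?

Ending inventory = $4,676.60

Mar 15, 710 sold [FIFO — oldest first]: 112 @ $13.20 + 327 @ $14.90 + 217 @ $11.10 + 54 @ $11.30 = $9,369.60
Ending inventory: 262 @ $11.30 + 165 @ $10.40 = $4,676.60
Check: goods available $14,046.20 = COGS $9,369.60 + ending $4,676.60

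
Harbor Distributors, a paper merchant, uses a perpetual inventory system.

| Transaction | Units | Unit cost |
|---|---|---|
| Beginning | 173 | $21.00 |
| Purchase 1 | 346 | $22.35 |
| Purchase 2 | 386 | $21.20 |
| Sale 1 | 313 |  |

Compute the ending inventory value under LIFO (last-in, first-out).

Sale 1 (313) [LIFO — newest first]: 313 @ $21.20 = $6,635.60
Ending inventory: 173 @ $21.00 + 346 @ $22.35 + 73 @ $21.20 = $12,913.70
Check: goods available $19,549.30 = COGS $6,635.60 + ending $12,913.70

Ending inventory = $12,913.70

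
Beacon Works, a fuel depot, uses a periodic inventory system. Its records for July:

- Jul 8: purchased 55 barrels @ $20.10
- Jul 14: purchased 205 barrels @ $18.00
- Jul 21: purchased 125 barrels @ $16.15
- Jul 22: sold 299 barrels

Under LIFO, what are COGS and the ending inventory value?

COGS = $5,150.75; ending inventory = $1,663.50

Jul 22, 299 sold [LIFO — newest first]: 125 @ $16.15 + 174 @ $18.00 = $5,150.75
Ending inventory: 55 @ $20.10 + 31 @ $18.00 = $1,663.50
Check: goods available $6,814.25 = COGS $5,150.75 + ending $1,663.50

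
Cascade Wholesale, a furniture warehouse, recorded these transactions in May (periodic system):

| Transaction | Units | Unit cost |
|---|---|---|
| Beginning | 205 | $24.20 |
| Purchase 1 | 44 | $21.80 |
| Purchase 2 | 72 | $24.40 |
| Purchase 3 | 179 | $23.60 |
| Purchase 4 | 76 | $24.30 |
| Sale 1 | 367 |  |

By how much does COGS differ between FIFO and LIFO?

FIFO COGS: 205 @ $24.20 + 44 @ $21.80 + 72 @ $24.40 + 46 @ $23.60 = $8,762.60
LIFO COGS: 76 @ $24.30 + 179 @ $23.60 + 72 @ $24.40 + 40 @ $21.80 = $8,700.00
Difference = |$8,762.60 − $8,700.00| = $62.60

$62.60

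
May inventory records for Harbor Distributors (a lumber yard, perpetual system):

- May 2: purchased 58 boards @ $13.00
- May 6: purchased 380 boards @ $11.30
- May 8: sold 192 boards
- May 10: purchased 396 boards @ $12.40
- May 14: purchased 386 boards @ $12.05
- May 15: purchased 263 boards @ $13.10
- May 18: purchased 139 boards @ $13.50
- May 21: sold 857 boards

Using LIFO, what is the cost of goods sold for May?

COGS = $12,998.30

May 8, 192 sold [LIFO — newest first]: 192 @ $11.30 = $2,169.60
May 21, 857 sold [LIFO — newest first]: 139 @ $13.50 + 263 @ $13.10 + 386 @ $12.05 + 69 @ $12.40 = $10,828.70
Total COGS = $2,169.60 + $10,828.70 = $12,998.30
Ending inventory: 58 @ $13.00 + 188 @ $11.30 + 327 @ $12.40 = $6,933.20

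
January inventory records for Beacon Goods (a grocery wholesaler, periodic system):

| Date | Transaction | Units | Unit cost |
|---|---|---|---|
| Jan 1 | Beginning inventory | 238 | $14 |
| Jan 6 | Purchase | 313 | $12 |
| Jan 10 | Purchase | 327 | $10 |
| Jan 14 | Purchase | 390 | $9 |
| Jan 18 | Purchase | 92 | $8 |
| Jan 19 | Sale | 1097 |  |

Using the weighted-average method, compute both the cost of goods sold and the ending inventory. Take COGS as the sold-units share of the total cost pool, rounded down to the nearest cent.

COGS = $11,779.84; ending inventory = $2,824.16

Jan 19, sell 1097: 1097/1360 × $14,604.00 → $11,779.84
Ending inventory (cost pool remaining) = $2,824.16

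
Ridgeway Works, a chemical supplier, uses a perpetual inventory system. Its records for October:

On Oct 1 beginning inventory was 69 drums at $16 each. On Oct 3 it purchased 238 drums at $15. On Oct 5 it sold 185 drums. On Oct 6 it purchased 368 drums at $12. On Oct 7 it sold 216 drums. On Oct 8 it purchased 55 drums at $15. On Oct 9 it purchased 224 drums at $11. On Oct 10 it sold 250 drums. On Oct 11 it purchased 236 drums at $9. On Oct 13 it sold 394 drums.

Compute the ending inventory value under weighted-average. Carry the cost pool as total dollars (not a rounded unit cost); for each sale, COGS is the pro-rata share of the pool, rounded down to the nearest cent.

Ending inventory = $1,573.27

After Oct 1: 69 on hand, pool $1,104.00 (≈ $16.0000 each)
After Oct 3: 307 on hand, pool $4,674.00 (≈ $15.2248 each)
Oct 5, sell 185: 185/307 × $4,674.00 → $2,816.57
After Oct 6: 490 on hand, pool $6,273.43 (≈ $12.8029 each)
Oct 7, sell 216: 216/490 × $6,273.43 → $2,765.43
After Oct 8: 329 on hand, pool $4,333.00 (≈ $13.1702 each)
After Oct 9: 553 on hand, pool $6,797.00 (≈ $12.2911 each)
Oct 10, sell 250: 250/553 × $6,797.00 → $3,072.78
After Oct 11: 539 on hand, pool $5,848.22 (≈ $10.8501 each)
Oct 13, sell 394: 394/539 × $5,848.22 → $4,274.95
Total COGS = $2,816.57 + $2,765.43 + $3,072.78 + $4,274.95 = $12,929.73
Ending inventory (cost pool remaining) = $1,573.27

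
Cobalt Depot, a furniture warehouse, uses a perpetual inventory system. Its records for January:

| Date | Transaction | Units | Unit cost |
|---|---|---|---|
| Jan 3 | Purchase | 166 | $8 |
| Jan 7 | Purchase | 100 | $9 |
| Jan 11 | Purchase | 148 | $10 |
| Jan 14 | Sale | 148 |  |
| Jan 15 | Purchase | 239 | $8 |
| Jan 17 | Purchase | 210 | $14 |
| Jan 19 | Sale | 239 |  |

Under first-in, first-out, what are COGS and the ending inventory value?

COGS = $3,438; ending inventory = $5,122

Jan 14, 148 sold [FIFO — oldest first]: 148 @ $8 = $1,184
Jan 19, 239 sold [FIFO — oldest first]: 18 @ $8 + 100 @ $9 + 121 @ $10 = $2,254
Total COGS = $1,184 + $2,254 = $3,438
Ending inventory: 27 @ $10 + 239 @ $8 + 210 @ $14 = $5,122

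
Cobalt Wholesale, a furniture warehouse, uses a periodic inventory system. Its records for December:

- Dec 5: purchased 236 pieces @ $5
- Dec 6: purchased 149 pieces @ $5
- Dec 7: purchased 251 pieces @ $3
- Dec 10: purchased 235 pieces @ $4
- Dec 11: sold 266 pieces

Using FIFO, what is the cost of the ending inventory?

Dec 11, 266 sold [FIFO — oldest first]: 236 @ $5 + 30 @ $5 = $1,330
Ending inventory: 119 @ $5 + 251 @ $3 + 235 @ $4 = $2,288

Ending inventory = $2,288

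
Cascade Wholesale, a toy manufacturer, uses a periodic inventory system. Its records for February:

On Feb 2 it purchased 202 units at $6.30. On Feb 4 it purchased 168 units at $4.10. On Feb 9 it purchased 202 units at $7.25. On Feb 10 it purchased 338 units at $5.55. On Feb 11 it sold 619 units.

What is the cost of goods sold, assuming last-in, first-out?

COGS = $3,664.30

Feb 11, 619 sold [LIFO — newest first]: 338 @ $5.55 + 202 @ $7.25 + 79 @ $4.10 = $3,664.30
Ending inventory: 202 @ $6.30 + 89 @ $4.10 = $1,637.50
Check: goods available $5,301.80 = COGS $3,664.30 + ending $1,637.50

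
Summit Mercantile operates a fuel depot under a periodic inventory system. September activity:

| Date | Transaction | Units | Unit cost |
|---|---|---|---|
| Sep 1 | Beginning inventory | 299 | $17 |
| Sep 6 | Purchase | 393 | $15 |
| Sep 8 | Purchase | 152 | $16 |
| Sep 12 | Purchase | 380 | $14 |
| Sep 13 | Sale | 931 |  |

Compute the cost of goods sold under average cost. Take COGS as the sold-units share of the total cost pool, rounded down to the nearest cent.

Sep 13, sell 931: 931/1224 × $18,730.00 → $14,246.42
Ending inventory (cost pool remaining) = $4,483.58
Check: goods available $18,730.00 = COGS $14,246.42 + ending $4,483.58

COGS = $14,246.42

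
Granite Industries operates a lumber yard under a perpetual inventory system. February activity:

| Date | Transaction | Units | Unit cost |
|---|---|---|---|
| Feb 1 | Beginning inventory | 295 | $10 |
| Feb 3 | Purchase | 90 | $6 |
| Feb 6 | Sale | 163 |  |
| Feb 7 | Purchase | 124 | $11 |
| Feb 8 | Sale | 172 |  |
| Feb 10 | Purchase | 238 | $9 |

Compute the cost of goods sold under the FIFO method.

Feb 6, 163 sold [FIFO — oldest first]: 163 @ $10 = $1,630
Feb 8, 172 sold [FIFO — oldest first]: 132 @ $10 + 40 @ $6 = $1,560
Total COGS = $1,630 + $1,560 = $3,190
Ending inventory: 50 @ $6 + 124 @ $11 + 238 @ $9 = $3,806

COGS = $3,190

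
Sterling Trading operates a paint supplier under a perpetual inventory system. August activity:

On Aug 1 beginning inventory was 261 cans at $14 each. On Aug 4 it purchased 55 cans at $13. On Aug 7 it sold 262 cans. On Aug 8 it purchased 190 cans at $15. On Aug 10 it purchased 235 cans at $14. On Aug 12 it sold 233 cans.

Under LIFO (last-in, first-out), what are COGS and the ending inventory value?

Aug 7, 262 sold [LIFO — newest first]: 55 @ $13 + 207 @ $14 = $3,613
Aug 12, 233 sold [LIFO — newest first]: 233 @ $14 = $3,262
Total COGS = $3,613 + $3,262 = $6,875
Ending inventory: 54 @ $14 + 190 @ $15 + 2 @ $14 = $3,634

COGS = $6,875; ending inventory = $3,634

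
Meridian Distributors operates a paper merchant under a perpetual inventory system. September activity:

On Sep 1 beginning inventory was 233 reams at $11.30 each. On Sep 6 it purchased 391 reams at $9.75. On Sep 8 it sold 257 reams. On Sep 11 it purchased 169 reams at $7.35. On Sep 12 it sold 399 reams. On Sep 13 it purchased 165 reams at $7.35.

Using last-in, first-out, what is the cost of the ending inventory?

Sep 8, 257 sold [LIFO — newest first]: 257 @ $9.75 = $2,505.75
Sep 12, 399 sold [LIFO — newest first]: 169 @ $7.35 + 134 @ $9.75 + 96 @ $11.30 = $3,633.45
Total COGS = $2,505.75 + $3,633.45 = $6,139.20
Ending inventory: 137 @ $11.30 + 165 @ $7.35 = $2,760.85

Ending inventory = $2,760.85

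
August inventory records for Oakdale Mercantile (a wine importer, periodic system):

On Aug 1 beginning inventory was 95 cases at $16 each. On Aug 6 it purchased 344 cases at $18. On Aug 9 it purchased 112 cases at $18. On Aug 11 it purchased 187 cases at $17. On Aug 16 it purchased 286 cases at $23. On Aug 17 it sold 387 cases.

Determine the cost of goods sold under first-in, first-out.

COGS = $6,776

Aug 17, 387 sold [FIFO — oldest first]: 95 @ $16 + 292 @ $18 = $6,776
Ending inventory: 52 @ $18 + 112 @ $18 + 187 @ $17 + 286 @ $23 = $12,709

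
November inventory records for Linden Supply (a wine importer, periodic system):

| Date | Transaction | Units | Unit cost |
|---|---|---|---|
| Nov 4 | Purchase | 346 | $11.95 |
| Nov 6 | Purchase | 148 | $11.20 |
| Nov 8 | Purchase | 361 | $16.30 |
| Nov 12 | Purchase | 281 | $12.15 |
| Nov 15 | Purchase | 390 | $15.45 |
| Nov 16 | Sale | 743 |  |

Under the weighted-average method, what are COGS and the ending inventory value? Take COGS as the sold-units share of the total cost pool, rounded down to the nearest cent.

COGS = $10,281.37; ending inventory = $10,834.88

Nov 16, sell 743: 743/1526 × $21,116.25 → $10,281.37
Ending inventory (cost pool remaining) = $10,834.88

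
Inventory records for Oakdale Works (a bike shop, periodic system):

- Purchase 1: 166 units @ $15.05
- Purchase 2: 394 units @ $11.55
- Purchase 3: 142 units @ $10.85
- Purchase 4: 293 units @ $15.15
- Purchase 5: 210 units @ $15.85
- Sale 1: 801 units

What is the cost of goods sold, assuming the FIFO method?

COGS = $10,089.55

Sale 1 (801) [FIFO — oldest first]: 166 @ $15.05 + 394 @ $11.55 + 142 @ $10.85 + 99 @ $15.15 = $10,089.55
Ending inventory: 194 @ $15.15 + 210 @ $15.85 = $6,267.60
Check: goods available $16,357.15 = COGS $10,089.55 + ending $6,267.60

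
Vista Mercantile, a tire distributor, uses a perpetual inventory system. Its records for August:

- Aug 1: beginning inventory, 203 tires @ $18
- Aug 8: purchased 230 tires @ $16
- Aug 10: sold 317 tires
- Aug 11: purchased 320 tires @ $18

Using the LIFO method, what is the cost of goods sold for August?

Aug 10, 317 sold [LIFO — newest first]: 230 @ $16 + 87 @ $18 = $5,246
Ending inventory: 116 @ $18 + 320 @ $18 = $7,848

COGS = $5,246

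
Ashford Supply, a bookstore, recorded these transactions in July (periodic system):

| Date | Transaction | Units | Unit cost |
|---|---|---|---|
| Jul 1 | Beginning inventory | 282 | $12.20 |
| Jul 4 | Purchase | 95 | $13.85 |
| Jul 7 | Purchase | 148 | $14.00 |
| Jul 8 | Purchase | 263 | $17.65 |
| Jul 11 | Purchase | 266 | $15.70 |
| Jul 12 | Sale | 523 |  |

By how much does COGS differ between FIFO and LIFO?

$1,912.10

FIFO COGS: 282 @ $12.20 + 95 @ $13.85 + 146 @ $14.00 = $6,800.15
LIFO COGS: 266 @ $15.70 + 257 @ $17.65 = $8,712.25
Difference = |$6,800.15 − $8,712.25| = $1,912.10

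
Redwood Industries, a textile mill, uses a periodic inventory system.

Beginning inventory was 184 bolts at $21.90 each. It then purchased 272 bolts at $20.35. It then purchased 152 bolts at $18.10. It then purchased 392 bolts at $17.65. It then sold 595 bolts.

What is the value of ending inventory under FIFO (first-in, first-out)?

Sale 1 (595) [FIFO — oldest first]: 184 @ $21.90 + 272 @ $20.35 + 139 @ $18.10 = $12,080.70
Ending inventory: 13 @ $18.10 + 392 @ $17.65 = $7,154.10

Ending inventory = $7,154.10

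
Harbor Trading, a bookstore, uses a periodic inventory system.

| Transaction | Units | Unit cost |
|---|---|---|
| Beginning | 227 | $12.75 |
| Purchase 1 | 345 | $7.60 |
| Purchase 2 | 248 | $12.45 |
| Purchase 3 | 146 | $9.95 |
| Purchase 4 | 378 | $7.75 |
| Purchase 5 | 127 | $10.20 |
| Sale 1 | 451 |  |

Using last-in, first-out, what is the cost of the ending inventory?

Ending inventory = $10,475.05

Sale 1 (451) [LIFO — newest first]: 127 @ $10.20 + 324 @ $7.75 = $3,806.40
Ending inventory: 227 @ $12.75 + 345 @ $7.60 + 248 @ $12.45 + 146 @ $9.95 + 54 @ $7.75 = $10,475.05
Check: goods available $14,281.45 = COGS $3,806.40 + ending $10,475.05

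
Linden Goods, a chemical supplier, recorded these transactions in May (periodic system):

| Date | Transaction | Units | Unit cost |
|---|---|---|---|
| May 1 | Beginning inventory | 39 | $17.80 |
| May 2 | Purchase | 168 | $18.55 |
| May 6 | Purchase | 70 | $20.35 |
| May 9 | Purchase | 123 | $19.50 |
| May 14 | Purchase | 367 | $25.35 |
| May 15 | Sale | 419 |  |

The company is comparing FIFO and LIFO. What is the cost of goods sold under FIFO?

FIFO COGS: 39 @ $17.80 + 168 @ $18.55 + 70 @ $20.35 + 123 @ $19.50 + 19 @ $25.35 = $8,115.25
LIFO COGS: 367 @ $25.35 + 52 @ $19.50 = $10,317.45

COGS = $8,115.25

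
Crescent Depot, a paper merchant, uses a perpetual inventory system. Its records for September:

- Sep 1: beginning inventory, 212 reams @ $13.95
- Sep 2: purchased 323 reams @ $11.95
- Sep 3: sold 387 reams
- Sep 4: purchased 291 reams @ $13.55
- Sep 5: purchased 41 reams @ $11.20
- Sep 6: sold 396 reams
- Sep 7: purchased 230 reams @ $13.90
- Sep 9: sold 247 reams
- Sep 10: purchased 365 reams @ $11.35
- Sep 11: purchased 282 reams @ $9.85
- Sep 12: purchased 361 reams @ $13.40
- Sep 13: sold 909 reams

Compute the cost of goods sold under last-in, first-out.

COGS = $24,116.05

Sep 3, 387 sold [LIFO — newest first]: 323 @ $11.95 + 64 @ $13.95 = $4,752.65
Sep 6, 396 sold [LIFO — newest first]: 41 @ $11.20 + 291 @ $13.55 + 64 @ $13.95 = $5,295.05
Sep 9, 247 sold [LIFO — newest first]: 230 @ $13.90 + 17 @ $13.95 = $3,434.15
Sep 13, 909 sold [LIFO — newest first]: 361 @ $13.40 + 282 @ $9.85 + 266 @ $11.35 = $10,634.20
Total COGS = $4,752.65 + $5,295.05 + $3,434.15 + $10,634.20 = $24,116.05
Ending inventory: 67 @ $13.95 + 99 @ $11.35 = $2,058.30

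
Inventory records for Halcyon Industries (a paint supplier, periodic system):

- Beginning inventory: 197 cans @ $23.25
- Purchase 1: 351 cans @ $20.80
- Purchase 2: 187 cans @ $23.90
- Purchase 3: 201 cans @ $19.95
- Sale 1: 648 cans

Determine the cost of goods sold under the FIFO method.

COGS = $14,271.05

Sale 1 (648) [FIFO — oldest first]: 197 @ $23.25 + 351 @ $20.80 + 100 @ $23.90 = $14,271.05
Ending inventory: 87 @ $23.90 + 201 @ $19.95 = $6,089.25
Check: goods available $20,360.30 = COGS $14,271.05 + ending $6,089.25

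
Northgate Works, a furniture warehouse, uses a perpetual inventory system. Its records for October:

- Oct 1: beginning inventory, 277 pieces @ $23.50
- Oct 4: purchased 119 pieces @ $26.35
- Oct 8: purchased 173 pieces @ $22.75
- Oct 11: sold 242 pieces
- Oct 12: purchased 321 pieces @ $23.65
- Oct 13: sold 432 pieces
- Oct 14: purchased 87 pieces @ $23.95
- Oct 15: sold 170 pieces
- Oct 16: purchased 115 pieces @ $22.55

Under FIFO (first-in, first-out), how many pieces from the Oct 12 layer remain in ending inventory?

Oct 11, 242 sold [FIFO — oldest first]: 242 @ $23.50 = $5,687.00
Oct 13, 432 sold [FIFO — oldest first]: 35 @ $23.50 + 119 @ $26.35 + 173 @ $22.75 + 105 @ $23.65 = $10,377.15
Oct 15, 170 sold [FIFO — oldest first]: 170 @ $23.65 = $4,020.50
Total COGS = $5,687.00 + $10,377.15 + $4,020.50 = $20,084.65
Ending inventory: 46 @ $23.65 + 87 @ $23.95 + 115 @ $22.55 = $5,764.80

46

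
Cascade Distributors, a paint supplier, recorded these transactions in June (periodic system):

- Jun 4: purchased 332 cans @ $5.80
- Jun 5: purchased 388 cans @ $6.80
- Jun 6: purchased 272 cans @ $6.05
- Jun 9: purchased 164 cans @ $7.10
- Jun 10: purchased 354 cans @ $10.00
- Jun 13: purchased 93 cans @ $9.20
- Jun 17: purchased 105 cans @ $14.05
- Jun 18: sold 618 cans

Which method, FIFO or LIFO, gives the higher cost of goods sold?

LIFO

FIFO COGS: 332 @ $5.80 + 286 @ $6.80 = $3,870.40
LIFO COGS: 105 @ $14.05 + 93 @ $9.20 + 354 @ $10.00 + 66 @ $7.10 = $6,339.45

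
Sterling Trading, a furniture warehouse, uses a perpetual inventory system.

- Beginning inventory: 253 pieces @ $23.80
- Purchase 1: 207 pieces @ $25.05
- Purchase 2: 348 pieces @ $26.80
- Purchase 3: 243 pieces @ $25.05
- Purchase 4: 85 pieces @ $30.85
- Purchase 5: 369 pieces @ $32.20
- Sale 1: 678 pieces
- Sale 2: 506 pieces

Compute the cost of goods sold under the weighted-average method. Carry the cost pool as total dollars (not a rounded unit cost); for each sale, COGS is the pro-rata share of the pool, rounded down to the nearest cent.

COGS = $32,352.97

After Beginning: 253 on hand, pool $6,021.40 (≈ $23.8000 each)
After Purchase 1: 460 on hand, pool $11,206.75 (≈ $24.3625 each)
After Purchase 2: 808 on hand, pool $20,533.15 (≈ $25.4123 each)
After Purchase 3: 1051 on hand, pool $26,620.30 (≈ $25.3285 each)
After Purchase 4: 1136 on hand, pool $29,242.55 (≈ $25.7417 each)
After Purchase 5: 1505 on hand, pool $41,124.35 (≈ $27.3251 each)
Sale 1, sell 678: 678/1505 × $41,124.35 → $18,526.45
Sale 2, sell 506: 506/827 × $22,597.90 → $13,826.52
Total COGS = $18,526.45 + $13,826.52 = $32,352.97
Ending inventory (cost pool remaining) = $8,771.38
Check: goods available $41,124.35 = COGS $32,352.97 + ending $8,771.38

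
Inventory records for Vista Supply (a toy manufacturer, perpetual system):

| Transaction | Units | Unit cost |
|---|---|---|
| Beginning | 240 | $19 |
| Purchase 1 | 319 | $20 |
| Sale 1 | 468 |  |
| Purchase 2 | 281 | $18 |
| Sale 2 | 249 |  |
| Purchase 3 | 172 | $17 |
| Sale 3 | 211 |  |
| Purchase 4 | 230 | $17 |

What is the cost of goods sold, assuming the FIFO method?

COGS = $17,494

Sale 1 (468) [FIFO — oldest first]: 240 @ $19 + 228 @ $20 = $9,120
Sale 2 (249) [FIFO — oldest first]: 91 @ $20 + 158 @ $18 = $4,664
Sale 3 (211) [FIFO — oldest first]: 123 @ $18 + 88 @ $17 = $3,710
Total COGS = $9,120 + $4,664 + $3,710 = $17,494
Ending inventory: 84 @ $17 + 230 @ $17 = $5,338
Check: goods available $22,832 = COGS $17,494 + ending $5,338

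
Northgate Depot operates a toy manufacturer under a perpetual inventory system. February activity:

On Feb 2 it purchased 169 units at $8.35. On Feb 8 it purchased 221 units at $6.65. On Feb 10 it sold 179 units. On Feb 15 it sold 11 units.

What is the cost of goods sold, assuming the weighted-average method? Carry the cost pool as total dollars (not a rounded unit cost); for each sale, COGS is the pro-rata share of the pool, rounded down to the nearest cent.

COGS = $1,403.46

After Feb 2: 169 on hand, pool $1,411.15 (≈ $8.3500 each)
After Feb 8: 390 on hand, pool $2,880.80 (≈ $7.3867 each)
Feb 10, sell 179: 179/390 × $2,880.80 → $1,322.21
Feb 15, sell 11: 11/211 × $1,558.59 → $81.25
Total COGS = $1,322.21 + $81.25 = $1,403.46
Ending inventory (cost pool remaining) = $1,477.34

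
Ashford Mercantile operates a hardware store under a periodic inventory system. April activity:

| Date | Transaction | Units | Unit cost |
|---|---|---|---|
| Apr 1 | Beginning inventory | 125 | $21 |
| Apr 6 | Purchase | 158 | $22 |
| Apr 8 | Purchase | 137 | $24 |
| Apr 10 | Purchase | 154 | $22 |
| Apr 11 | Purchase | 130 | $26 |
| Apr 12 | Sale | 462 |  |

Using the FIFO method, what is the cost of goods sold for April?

Apr 12, 462 sold [FIFO — oldest first]: 125 @ $21 + 158 @ $22 + 137 @ $24 + 42 @ $22 = $10,313
Ending inventory: 112 @ $22 + 130 @ $26 = $5,844

COGS = $10,313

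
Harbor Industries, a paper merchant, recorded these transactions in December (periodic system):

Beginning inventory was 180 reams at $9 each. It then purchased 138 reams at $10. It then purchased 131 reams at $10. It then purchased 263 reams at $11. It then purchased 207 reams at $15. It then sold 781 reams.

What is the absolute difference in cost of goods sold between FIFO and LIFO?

FIFO COGS: 180 @ $9 + 138 @ $10 + 131 @ $10 + 263 @ $11 + 69 @ $15 = $8,238
LIFO COGS: 207 @ $15 + 263 @ $11 + 131 @ $10 + 138 @ $10 + 42 @ $9 = $9,066
Difference = |$8,238 − $9,066| = $828

$828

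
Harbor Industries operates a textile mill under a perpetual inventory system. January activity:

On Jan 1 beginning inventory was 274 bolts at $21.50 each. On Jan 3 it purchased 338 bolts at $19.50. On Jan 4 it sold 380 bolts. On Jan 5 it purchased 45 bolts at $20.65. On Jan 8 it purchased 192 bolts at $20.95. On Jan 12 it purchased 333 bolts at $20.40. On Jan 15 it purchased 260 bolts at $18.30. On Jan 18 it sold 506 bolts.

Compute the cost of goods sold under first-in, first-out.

COGS = $18,188.45

Jan 4, 380 sold [FIFO — oldest first]: 274 @ $21.50 + 106 @ $19.50 = $7,958.00
Jan 18, 506 sold [FIFO — oldest first]: 232 @ $19.50 + 45 @ $20.65 + 192 @ $20.95 + 37 @ $20.40 = $10,230.45
Total COGS = $7,958.00 + $10,230.45 = $18,188.45
Ending inventory: 296 @ $20.40 + 260 @ $18.30 = $10,796.40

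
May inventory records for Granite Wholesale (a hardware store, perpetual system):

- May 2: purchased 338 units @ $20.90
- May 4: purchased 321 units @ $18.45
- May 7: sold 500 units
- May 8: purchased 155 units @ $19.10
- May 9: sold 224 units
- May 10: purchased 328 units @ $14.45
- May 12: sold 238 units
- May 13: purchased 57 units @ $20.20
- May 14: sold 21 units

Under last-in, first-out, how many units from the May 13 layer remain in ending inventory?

36

May 7, 500 sold [LIFO — newest first]: 321 @ $18.45 + 179 @ $20.90 = $9,663.55
May 9, 224 sold [LIFO — newest first]: 155 @ $19.10 + 69 @ $20.90 = $4,402.60
May 12, 238 sold [LIFO — newest first]: 238 @ $14.45 = $3,439.10
May 14, 21 sold [LIFO — newest first]: 21 @ $20.20 = $424.20
Total COGS = $9,663.55 + $4,402.60 + $3,439.10 + $424.20 = $17,929.45
Ending inventory: 90 @ $20.90 + 90 @ $14.45 + 36 @ $20.20 = $3,908.70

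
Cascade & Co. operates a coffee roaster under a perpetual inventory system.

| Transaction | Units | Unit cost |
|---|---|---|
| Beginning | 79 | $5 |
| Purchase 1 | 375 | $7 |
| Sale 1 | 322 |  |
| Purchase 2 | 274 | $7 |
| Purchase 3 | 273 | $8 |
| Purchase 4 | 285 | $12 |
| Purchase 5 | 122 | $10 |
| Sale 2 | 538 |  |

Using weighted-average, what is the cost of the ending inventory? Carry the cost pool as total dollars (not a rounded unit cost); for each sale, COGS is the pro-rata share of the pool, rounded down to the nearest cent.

Ending inventory = $4,854.33

After Beginning: 79 on hand, pool $395.00 (≈ $5.0000 each)
After Purchase 1: 454 on hand, pool $3,020.00 (≈ $6.6520 each)
Sale 1, sell 322: 322/454 × $3,020.00 → $2,141.93
After Purchase 2: 406 on hand, pool $2,796.07 (≈ $6.8869 each)
After Purchase 3: 679 on hand, pool $4,980.07 (≈ $7.3344 each)
After Purchase 4: 964 on hand, pool $8,400.07 (≈ $8.7138 each)
After Purchase 5: 1086 on hand, pool $9,620.07 (≈ $8.8583 each)
Sale 2, sell 538: 538/1086 × $9,620.07 → $4,765.74
Total COGS = $2,141.93 + $4,765.74 = $6,907.67
Ending inventory (cost pool remaining) = $4,854.33
Check: goods available $11,762.00 = COGS $6,907.67 + ending $4,854.33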